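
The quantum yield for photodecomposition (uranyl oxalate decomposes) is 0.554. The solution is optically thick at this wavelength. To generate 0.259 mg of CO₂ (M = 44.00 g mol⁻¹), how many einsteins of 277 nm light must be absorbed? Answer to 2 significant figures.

1.1×10⁻⁵ einstein

Product: 0.259 mg / 44.00 g mol⁻¹ = 5.886×10⁻⁶ mol.
Photons that must be absorbed: 5.886×10⁻⁶ / 0.554 = 1.062×10⁻⁵ mol.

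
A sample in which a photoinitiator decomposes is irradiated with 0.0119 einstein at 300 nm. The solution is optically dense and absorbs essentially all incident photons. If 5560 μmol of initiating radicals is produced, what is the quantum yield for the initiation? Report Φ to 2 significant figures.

Φ = 0.47

Product: 5560 μmol = 0.00556 mol.
Φ = 0.00556 mol / 0.0119 mol photons = 0.47.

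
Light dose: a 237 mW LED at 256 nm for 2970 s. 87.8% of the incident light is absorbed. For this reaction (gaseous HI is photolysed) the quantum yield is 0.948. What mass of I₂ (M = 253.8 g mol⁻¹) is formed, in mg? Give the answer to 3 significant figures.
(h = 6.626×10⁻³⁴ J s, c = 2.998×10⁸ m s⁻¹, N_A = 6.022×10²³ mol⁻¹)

Photon energy at 256 nm: hc/λ = (6.626×10⁻³⁴)(2.998×10⁸)/(256×10⁻⁹) = 7.760×10⁻¹⁹ J.
Energy delivered: (237 mW)(2970 s) = 703.9 J.
Photons incident: 703.9 / 7.760×10⁻¹⁹ = 9.071×10²⁰, i.e. 9.071×10²⁰/6.022×10²³ = 0.001506 mol.
Photons absorbed: 0.878 × 0.001506 = 0.001322 mol.
Product: Φ × n_abs = 0.948 × 0.001322 = 0.001253 mol.
Mass: 0.001253 × 253.8 = 0.3180 g = 318 mg.

318 mg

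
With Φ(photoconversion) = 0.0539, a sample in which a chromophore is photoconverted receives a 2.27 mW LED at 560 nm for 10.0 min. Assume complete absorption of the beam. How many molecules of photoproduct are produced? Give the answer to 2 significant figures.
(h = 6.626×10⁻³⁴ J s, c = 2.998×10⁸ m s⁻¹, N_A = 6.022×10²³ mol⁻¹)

2.1×10¹⁷ molecules

Photon energy at 560 nm: hc/λ = (6.626×10⁻³⁴)(2.998×10⁸)/(560×10⁻⁹) = 3.547×10⁻¹⁹ J.
Energy delivered: (2.27 mW)(600 s) = 1.362 J.
Photons incident: 1.362 / 3.547×10⁻¹⁹ = 3.840×10¹⁸, i.e. 3.840×10¹⁸/6.022×10²³ = 6.377×10⁻⁶ mol.
Product: Φ × n_abs = 0.0539 × 6.377×10⁻⁶ = 3.437×10⁻⁷ mol.
As a count: 3.437×10⁻⁷ × 6.022×10²³ = 2.1×10¹⁷.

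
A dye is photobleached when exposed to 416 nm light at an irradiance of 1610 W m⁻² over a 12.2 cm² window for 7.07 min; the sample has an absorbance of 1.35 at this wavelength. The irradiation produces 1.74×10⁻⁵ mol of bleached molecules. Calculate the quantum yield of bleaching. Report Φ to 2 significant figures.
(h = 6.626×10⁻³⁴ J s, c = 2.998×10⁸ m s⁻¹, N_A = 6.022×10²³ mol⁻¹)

Φ = 0.0063

Photon energy at 416 nm: hc/λ = (6.626×10⁻³⁴)(2.998×10⁸)/(416×10⁻⁹) = 4.775×10⁻¹⁹ J.
Energy delivered: (1610 W m⁻²)(12.2×10⁻⁴ m²)(424.2 s) = 833.2 J.
Photons incident: 833.2 / 4.775×10⁻¹⁹ = 1.745×10²¹, i.e. 1.745×10²¹/6.022×10²³ = 0.002898 mol.
Fraction absorbed: 1 − 10^(−1.35) = 0.9553.
Photons absorbed: 0.9553 × 0.002898 = 0.002768 mol.
Φ = 1.74×10⁻⁵ mol / 0.002768 mol photons = 0.0063.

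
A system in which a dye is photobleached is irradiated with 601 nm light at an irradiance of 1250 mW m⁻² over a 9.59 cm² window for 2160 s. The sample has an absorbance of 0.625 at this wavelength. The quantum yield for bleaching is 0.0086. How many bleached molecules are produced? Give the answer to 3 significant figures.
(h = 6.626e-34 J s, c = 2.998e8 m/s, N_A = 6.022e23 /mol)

5.14e16 bleached molecules

Photon energy at 601 nm: hc/λ = (6.626e-34)(2.998e8)/(601e-9) = 3.305e-19 J.
Energy delivered: (1250 mW m⁻²)(9.59e-4 m²)(2160 s) = 2.589 J.
Photons incident: 2.589 / 3.305e-19 = 7.834e18, i.e. 7.834e18/6.022e23 = 1.301e-5 mol.
Fraction absorbed: 1 − 10^(−0.625) = 0.7629.
Photons absorbed: 0.7629 × 1.301e-5 = 9.925e-6 mol.
Product: Φ × n_abs = 0.0086 × 9.925e-6 = 8.536e-8 mol.
As a count: 8.536e-8 × 6.022e23 = 5.14e16.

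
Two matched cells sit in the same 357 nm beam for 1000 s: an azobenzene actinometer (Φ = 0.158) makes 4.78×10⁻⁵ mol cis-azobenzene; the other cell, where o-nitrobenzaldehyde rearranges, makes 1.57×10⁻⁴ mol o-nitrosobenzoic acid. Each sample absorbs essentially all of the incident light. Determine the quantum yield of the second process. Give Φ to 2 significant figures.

Φ = 0.52

Photons absorbed by the actinometer: 4.78×10⁻⁵ / 0.158 = 3.025×10⁻⁴ mol.
Φ(unknown) = 1.57×10⁻⁴ / 3.025×10⁻⁴ = 0.52.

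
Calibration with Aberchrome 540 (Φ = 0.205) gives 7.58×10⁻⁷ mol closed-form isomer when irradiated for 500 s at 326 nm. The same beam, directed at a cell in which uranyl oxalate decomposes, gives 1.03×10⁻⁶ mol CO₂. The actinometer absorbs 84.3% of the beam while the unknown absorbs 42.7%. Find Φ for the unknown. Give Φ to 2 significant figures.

Photons absorbed by the actinometer: 7.58×10⁻⁷ / 0.205 = 3.698×10⁻⁶ mol.
Incident flux: 3.698×10⁻⁶ / 0.843 = 4.387×10⁻⁶ einstein.
Absorbed by unknown: 0.427 × 4.387×10⁻⁶ = 1.873×10⁻⁶ mol.
Φ(unknown) = 1.03×10⁻⁶ / 1.873×10⁻⁶ = 0.55.

Φ = 0.55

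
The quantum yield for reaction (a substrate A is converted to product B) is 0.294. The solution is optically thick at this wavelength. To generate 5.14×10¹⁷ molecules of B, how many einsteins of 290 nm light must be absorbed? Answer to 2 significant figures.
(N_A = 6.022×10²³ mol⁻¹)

Product: 5.14×10¹⁷ / 6.022×10²³ = 8.535×10⁻⁷ mol.
Photons that must be absorbed: 8.535×10⁻⁷ / 0.294 = 2.903×10⁻⁶ mol.

2.9×10⁻⁶ einstein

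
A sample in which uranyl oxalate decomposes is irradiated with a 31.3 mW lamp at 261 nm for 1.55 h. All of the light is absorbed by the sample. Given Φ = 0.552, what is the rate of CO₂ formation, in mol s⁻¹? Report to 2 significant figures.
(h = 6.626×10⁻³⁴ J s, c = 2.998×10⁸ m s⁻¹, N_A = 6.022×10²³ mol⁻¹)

3.8×10⁻⁸ mol s⁻¹

Photon energy at 261 nm: hc/λ = (6.626×10⁻³⁴)(2.998×10⁸)/(261×10⁻⁹) = 7.611×10⁻¹⁹ J.
Energy delivered: (31.3 mW)(5580 s) = 174.7 J.
Photons incident: 174.7 / 7.611×10⁻¹⁹ = 2.295×10²⁰, i.e. 2.295×10²⁰/6.022×10²³ = 3.811×10⁻⁴ mol.
Product formed: 0.552 × 3.811×10⁻⁴ = 2.104×10⁻⁴ mol.
Rate: 2.104×10⁻⁴ / 5580 s = 3.8×10⁻⁸ mol s⁻¹.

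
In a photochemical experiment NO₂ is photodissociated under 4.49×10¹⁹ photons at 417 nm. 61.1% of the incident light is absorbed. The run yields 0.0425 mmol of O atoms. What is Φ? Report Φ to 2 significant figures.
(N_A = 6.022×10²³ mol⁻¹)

Product: 0.0425 mmol = 4.25×10⁻⁵ mol.
Moles of photons: 4.49×10¹⁹ / 6.022×10²³ = 7.456×10⁻⁵ mol.
Photons absorbed: 0.611 × 7.456×10⁻⁵ = 4.556×10⁻⁵ mol.
Φ = 4.25×10⁻⁵ mol / 4.556×10⁻⁵ mol photons = 0.93.

Φ = 0.93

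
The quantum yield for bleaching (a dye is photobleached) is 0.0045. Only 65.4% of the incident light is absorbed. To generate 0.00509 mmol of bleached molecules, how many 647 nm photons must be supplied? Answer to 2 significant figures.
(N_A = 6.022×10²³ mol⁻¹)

1.0×10²¹ photons

Product: 0.00509 mmol = 5.09×10⁻⁶ mol.
Photons that must be absorbed: 5.09×10⁻⁶ / 0.0045 = 0.001131 mol.
Incident photons needed: 0.001131 / 0.654 = 0.001729 mol.
Photon count: 0.001729 × 6.022×10²³ = 1.0×10²¹.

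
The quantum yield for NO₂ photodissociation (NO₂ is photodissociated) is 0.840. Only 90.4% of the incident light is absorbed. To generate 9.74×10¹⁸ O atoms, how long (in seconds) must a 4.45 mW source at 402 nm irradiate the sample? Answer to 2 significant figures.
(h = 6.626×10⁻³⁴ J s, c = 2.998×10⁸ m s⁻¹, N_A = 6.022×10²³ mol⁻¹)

t ≈ 1400 s

Product: 9.74×10¹⁸ / 6.022×10²³ = 1.617×10⁻⁵ mol.
Photons that must be absorbed: 1.617×10⁻⁵ / 0.840 = 1.925×10⁻⁵ mol.
Incident photons needed: 1.925×10⁻⁵ / 0.904 = 2.129×10⁻⁵ mol.
Photon energy: hc/λ = 4.941×10⁻¹⁹ J; per mole, 2.975×10⁵ J mol⁻¹.
Energy required: 2.129×10⁻⁵ × 2.975×10⁵ = 6.334 J.
Time: 6.334 J / 0.00445 W = 1400 s.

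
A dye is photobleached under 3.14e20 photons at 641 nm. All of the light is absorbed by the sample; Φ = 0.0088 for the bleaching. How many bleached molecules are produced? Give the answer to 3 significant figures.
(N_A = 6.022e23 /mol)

2.76e18 bleached molecules

Moles of photons: 3.14e20 / 6.022e23 = 5.214e-4 mol.
Product: Φ × n_abs = 0.0088 × 5.214e-4 = 4.588e-6 mol.
As a count: 4.588e-6 × 6.022e23 = 2.76e18.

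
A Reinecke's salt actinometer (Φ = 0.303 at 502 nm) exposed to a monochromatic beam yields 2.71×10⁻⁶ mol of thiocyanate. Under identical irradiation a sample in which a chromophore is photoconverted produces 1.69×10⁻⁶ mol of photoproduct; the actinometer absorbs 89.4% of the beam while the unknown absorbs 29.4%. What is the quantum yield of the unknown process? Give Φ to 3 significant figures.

Φ = 0.575

Photons absorbed by the actinometer: 2.71×10⁻⁶ / 0.303 = 8.944×10⁻⁶ mol.
Incident flux: 8.944×10⁻⁶ / 0.894 = 1.000×10⁻⁵ einstein.
Absorbed by unknown: 0.294 × 1.000×10⁻⁵ = 2.940×10⁻⁶ mol.
Φ(unknown) = 1.69×10⁻⁶ / 2.940×10⁻⁶ = 0.575.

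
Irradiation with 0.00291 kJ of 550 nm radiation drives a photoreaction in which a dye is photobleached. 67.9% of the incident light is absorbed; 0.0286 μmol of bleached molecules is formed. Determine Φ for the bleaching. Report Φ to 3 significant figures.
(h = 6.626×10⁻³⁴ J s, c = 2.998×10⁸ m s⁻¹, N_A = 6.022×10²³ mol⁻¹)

Φ = 0.00315

Product: 0.0286 μmol = 2.86×10⁻⁸ mol.
Photon energy at 550 nm: hc/λ = (6.626×10⁻³⁴)(2.998×10⁸)/(550×10⁻⁹) = 3.612×10⁻¹⁹ J.
Incident energy: 0.00291 kJ = 2.91 J.
Photons incident: 2.91 / 3.612×10⁻¹⁹ = 8.056×10¹⁸, i.e. 8.056×10¹⁸/6.022×10²³ = 1.338×10⁻⁵ mol.
Photons absorbed: 0.679 × 1.338×10⁻⁵ = 9.085×10⁻⁶ mol.
Φ = 2.86×10⁻⁸ mol / 9.085×10⁻⁶ mol photons = 0.00315.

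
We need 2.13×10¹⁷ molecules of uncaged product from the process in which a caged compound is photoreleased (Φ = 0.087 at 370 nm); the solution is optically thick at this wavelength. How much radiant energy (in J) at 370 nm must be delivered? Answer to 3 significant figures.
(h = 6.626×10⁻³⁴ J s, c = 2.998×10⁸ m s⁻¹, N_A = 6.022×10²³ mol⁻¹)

1.31 J

Product: 2.13×10¹⁷ / 6.022×10²³ = 3.537×10⁻⁷ mol.
Photons that must be absorbed: 3.537×10⁻⁷ / 0.087 = 4.066×10⁻⁶ mol.
Photon energy: hc/λ = 5.369×10⁻¹⁹ J; per mole, 3.233×10⁵ J mol⁻¹.
Energy required: 4.066×10⁻⁶ × 3.233×10⁵ = 1.31 J.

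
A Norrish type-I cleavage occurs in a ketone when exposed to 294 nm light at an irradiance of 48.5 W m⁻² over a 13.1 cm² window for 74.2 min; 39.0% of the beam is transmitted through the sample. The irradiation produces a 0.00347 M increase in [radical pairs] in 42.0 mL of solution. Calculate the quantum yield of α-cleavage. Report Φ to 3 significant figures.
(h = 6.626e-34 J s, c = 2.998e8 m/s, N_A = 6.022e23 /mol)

Product: (0.00347 M)(0.042 L) = 1.457e-4 mol.
Photon energy at 294 nm: hc/λ = (6.626e-34)(2.998e8)/(294e-9) = 6.757e-19 J.
Energy delivered: (48.5 W m⁻²)(13.1e-4 m²)(4452 s) = 282.9 J.
Photons incident: 282.9 / 6.757e-19 = 4.187e20, i.e. 4.187e20/6.022e23 = 6.953e-4 mol.
Fraction absorbed: 1 − 39.0/100 = 0.6100.
Photons absorbed: 0.6100 × 6.953e-4 = 4.241e-4 mol.
Φ = 1.457e-4 mol / 4.241e-4 mol photons = 0.344.

Φ = 0.344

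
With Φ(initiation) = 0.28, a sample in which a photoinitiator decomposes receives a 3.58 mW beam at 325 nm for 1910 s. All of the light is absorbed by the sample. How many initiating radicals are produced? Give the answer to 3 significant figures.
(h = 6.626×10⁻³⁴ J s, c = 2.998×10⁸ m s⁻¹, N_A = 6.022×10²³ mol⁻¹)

3.13×10¹⁸ initiating radicals

Photon energy at 325 nm: hc/λ = (6.626×10⁻³⁴)(2.998×10⁸)/(325×10⁻⁹) = 6.112×10⁻¹⁹ J.
Energy delivered: (3.58 mW)(1910 s) = 6.838 J.
Photons incident: 6.838 / 6.112×10⁻¹⁹ = 1.119×10¹⁹, i.e. 1.119×10¹⁹/6.022×10²³ = 1.858×10⁻⁵ mol.
Product: Φ × n_abs = 0.28 × 1.858×10⁻⁵ = 5.202×10⁻⁶ mol.
As a count: 5.202×10⁻⁶ × 6.022×10²³ = 3.13×10¹⁸.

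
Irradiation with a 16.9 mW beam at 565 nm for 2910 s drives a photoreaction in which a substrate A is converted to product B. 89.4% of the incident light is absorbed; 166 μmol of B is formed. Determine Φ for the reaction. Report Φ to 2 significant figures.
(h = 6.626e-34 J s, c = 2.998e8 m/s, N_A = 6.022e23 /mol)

Product: 166 μmol = 1.66e-4 mol.
Photon energy at 565 nm: hc/λ = (6.626e-34)(2.998e8)/(565e-9) = 3.516e-19 J.
Energy delivered: (16.9 mW)(2910 s) = 49.18 J.
Photons incident: 49.18 / 3.516e-19 = 1.399e20, i.e. 1.399e20/6.022e23 = 2.323e-4 mol.
Photons absorbed: 0.894 × 2.323e-4 = 2.077e-4 mol.
Φ = 1.66e-4 mol / 2.077e-4 mol photons = 0.80.

Φ = 0.80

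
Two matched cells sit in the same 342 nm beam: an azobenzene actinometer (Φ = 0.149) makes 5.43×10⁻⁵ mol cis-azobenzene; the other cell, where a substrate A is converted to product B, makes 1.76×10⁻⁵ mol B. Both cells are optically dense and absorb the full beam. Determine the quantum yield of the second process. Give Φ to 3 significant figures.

Photons absorbed by the actinometer: 5.43×10⁻⁵ / 0.149 = 3.644×10⁻⁴ mol.
Φ(unknown) = 1.76×10⁻⁵ / 3.644×10⁻⁴ = 0.0483.

Φ = 0.0483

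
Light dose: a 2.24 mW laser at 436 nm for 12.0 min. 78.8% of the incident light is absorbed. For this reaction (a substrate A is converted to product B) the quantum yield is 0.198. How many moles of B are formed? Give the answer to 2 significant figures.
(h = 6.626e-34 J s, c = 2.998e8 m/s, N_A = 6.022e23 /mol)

Photon energy at 436 nm: hc/λ = (6.626e-34)(2.998e8)/(436e-9) = 4.556e-19 J.
Energy delivered: (2.24 mW)(720 s) = 1.613 J.
Photons incident: 1.613 / 4.556e-19 = 3.540e18, i.e. 3.540e18/6.022e23 = 5.878e-6 mol.
Photons absorbed: 0.788 × 5.878e-6 = 4.632e-6 mol.
Product: Φ × n_abs = 0.198 × 4.632e-6 = 9.171e-7 mol.

9.2e-7 mol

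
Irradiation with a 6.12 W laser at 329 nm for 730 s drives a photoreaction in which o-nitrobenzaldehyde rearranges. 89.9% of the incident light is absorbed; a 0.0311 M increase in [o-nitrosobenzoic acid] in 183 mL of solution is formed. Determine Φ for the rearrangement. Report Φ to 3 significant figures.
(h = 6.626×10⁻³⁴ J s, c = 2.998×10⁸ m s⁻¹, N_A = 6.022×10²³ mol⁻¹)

Φ = 0.515

Product: (0.0311 M)(0.183 L) = 0.005691 mol.
Photon energy at 329 nm: hc/λ = (6.626×10⁻³⁴)(2.998×10⁸)/(329×10⁻⁹) = 6.038×10⁻¹⁹ J.
Energy delivered: (6.12 W)(730 s) = 4468 J.
Photons incident: 4468 / 6.038×10⁻¹⁹ = 7.400×10²¹, i.e. 7.400×10²¹/6.022×10²³ = 0.01229 mol.
Photons absorbed: 0.899 × 0.01229 = 0.01105 mol.
Φ = 0.005691 mol / 0.01105 mol photons = 0.515.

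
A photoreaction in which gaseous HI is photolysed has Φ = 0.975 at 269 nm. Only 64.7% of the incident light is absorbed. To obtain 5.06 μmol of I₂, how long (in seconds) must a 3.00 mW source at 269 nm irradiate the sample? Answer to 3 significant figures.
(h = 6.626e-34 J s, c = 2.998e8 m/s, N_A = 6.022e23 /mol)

t ≈ 1190 s

Product: 5.06 μmol = 5.06e-6 mol.
Photons that must be absorbed: 5.06e-6 / 0.975 = 5.190e-6 mol.
Incident photons needed: 5.190e-6 / 0.647 = 8.022e-6 mol.
Photon energy: hc/λ = 7.385e-19 J; per mole, 4.447e5 J mol⁻¹.
Energy required: 8.022e-6 × 4.447e5 = 3.567 J.
Time: 3.567 J / 0.003 W = 1190 s.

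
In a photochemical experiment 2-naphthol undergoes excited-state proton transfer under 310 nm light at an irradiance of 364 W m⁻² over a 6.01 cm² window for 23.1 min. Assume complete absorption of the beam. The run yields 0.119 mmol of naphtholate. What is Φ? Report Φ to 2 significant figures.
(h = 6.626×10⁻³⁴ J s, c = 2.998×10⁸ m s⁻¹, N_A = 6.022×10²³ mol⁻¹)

Product: 0.119 mmol = 1.19×10⁻⁴ mol.
Photon energy at 310 nm: hc/λ = (6.626×10⁻³⁴)(2.998×10⁸)/(310×10⁻⁹) = 6.408×10⁻¹⁹ J.
Energy delivered: (364 W m⁻²)(6.01×10⁻⁴ m²)(1386 s) = 303.2 J.
Photons incident: 303.2 / 6.408×10⁻¹⁹ = 4.732×10²⁰, i.e. 4.732×10²⁰/6.022×10²³ = 7.858×10⁻⁴ mol.
Φ = 1.19×10⁻⁴ mol / 7.858×10⁻⁴ mol photons = 0.15.

Φ = 0.15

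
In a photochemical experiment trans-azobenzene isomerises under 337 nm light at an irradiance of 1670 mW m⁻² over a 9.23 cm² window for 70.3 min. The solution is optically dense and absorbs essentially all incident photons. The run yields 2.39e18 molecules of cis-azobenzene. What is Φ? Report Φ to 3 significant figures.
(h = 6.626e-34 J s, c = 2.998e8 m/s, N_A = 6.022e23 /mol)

Product: 2.39e18 / 6.022e23 = 3.969e-6 mol.
Photon energy at 337 nm: hc/λ = (6.626e-34)(2.998e8)/(337e-9) = 5.895e-19 J.
Energy delivered: (1670 mW m⁻²)(9.23e-4 m²)(4218 s) = 6.502 J.
Photons incident: 6.502 / 5.895e-19 = 1.103e19, i.e. 1.103e19/6.022e23 = 1.832e-5 mol.
Φ = 3.969e-6 mol / 1.832e-5 mol photons = 0.217.

Φ = 0.217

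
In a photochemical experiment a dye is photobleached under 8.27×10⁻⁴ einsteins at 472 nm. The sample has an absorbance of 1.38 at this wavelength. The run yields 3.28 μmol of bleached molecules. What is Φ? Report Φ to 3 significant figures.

Product: 3.28 μmol = 3.28×10⁻⁶ mol.
Fraction absorbed: 1 − 10^(−1.38) = 0.9583.
Photons absorbed: 0.9583 × 8.27×10⁻⁴ = 7.925×10⁻⁴ mol.
Φ = 3.28×10⁻⁶ mol / 7.925×10⁻⁴ mol photons = 0.00414.

Φ = 0.00414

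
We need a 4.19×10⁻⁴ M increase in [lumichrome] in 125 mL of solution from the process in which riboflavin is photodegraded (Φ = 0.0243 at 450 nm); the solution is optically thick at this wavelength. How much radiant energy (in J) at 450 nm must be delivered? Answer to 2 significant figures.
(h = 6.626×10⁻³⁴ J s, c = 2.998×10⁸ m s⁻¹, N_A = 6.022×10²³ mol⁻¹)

570 J

Product: (4.19×10⁻⁴ M)(0.125 L) = 5.238×10⁻⁵ mol.
Photons that must be absorbed: 5.238×10⁻⁵ / 0.0243 = 0.002156 mol.
Photon energy: hc/λ = 4.414×10⁻¹⁹ J; per mole, 2.658×10⁵ J mol⁻¹.
Energy required: 0.002156 × 2.658×10⁵ = 570 J.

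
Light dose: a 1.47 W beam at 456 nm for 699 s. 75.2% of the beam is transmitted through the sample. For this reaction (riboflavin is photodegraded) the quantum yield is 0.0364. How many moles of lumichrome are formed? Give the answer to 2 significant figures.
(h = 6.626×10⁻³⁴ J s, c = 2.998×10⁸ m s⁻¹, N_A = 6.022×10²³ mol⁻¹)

3.5×10⁻⁵ mol

Photon energy at 456 nm: hc/λ = (6.626×10⁻³⁴)(2.998×10⁸)/(456×10⁻⁹) = 4.356×10⁻¹⁹ J.
Energy delivered: (1.47 W)(699 s) = 1028 J.
Photons incident: 1028 / 4.356×10⁻¹⁹ = 2.360×10²¹, i.e. 2.360×10²¹/6.022×10²³ = 0.003919 mol.
Fraction absorbed: 1 − 75.2/100 = 0.2480.
Photons absorbed: 0.2480 × 0.003919 = 9.719×10⁻⁴ mol.
Product: Φ × n_abs = 0.0364 × 9.719×10⁻⁴ = 3.538×10⁻⁵ mol.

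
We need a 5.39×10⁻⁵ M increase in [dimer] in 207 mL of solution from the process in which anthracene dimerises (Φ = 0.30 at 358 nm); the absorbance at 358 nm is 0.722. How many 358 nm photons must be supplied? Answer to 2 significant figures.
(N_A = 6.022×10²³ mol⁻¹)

2.8×10¹⁹ photons

Product: (5.39×10⁻⁵ M)(0.207 L) = 1.116×10⁻⁵ mol.
Photons that must be absorbed: 1.116×10⁻⁵ / 0.30 = 3.720×10⁻⁵ mol.
Fraction absorbed: 1 − 10^(−0.722) = 0.8103.
Incident photons needed: 3.720×10⁻⁵ / 0.8103 = 4.591×10⁻⁵ mol.
Photon count: 4.591×10⁻⁵ × 6.022×10²³ = 2.8×10¹⁹.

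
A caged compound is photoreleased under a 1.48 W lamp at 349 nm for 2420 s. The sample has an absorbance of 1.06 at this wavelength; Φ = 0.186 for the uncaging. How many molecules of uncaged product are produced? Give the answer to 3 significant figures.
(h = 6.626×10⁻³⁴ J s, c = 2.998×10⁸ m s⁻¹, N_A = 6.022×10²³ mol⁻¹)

1.07×10²¹ molecules

Photon energy at 349 nm: hc/λ = (6.626×10⁻³⁴)(2.998×10⁸)/(349×10⁻⁹) = 5.692×10⁻¹⁹ J.
Energy delivered: (1.48 W)(2420 s) = 3582 J.
Photons incident: 3582 / 5.692×10⁻¹⁹ = 6.293×10²¹, i.e. 6.293×10²¹/6.022×10²³ = 0.01045 mol.
Fraction absorbed: 1 − 10^(−1.06) = 0.9129.
Photons absorbed: 0.9129 × 0.01045 = 0.009540 mol.
Product: Φ × n_abs = 0.186 × 0.009540 = 0.001774 mol.
As a count: 0.001774 × 6.022×10²³ = 1.07×10²¹.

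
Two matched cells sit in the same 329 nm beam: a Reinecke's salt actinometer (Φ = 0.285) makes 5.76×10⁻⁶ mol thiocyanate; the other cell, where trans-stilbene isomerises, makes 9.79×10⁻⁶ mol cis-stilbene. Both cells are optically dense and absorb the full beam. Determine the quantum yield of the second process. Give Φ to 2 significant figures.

Photons absorbed by the actinometer: 5.76×10⁻⁶ / 0.285 = 2.021×10⁻⁵ mol.
Φ(unknown) = 9.79×10⁻⁶ / 2.021×10⁻⁵ = 0.48.

Φ = 0.48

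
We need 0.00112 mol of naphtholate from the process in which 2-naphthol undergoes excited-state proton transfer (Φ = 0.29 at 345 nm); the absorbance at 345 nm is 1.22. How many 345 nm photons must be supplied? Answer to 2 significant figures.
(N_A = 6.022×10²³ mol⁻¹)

2.5×10²¹ photons

Photons that must be absorbed: 0.00112 / 0.29 = 0.003862 mol.
Fraction absorbed: 1 − 10^(−1.22) = 0.9397.
Incident photons needed: 0.003862 / 0.9397 = 0.004110 mol.
Photon count: 0.004110 × 6.022×10²³ = 2.5×10²¹.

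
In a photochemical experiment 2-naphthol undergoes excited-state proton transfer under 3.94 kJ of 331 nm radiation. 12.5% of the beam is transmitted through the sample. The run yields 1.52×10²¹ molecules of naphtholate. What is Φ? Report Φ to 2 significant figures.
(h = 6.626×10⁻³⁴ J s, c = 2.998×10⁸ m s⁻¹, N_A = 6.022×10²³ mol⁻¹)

Product: 1.52×10²¹ / 6.022×10²³ = 0.002524 mol.
Photon energy at 331 nm: hc/λ = (6.626×10⁻³⁴)(2.998×10⁸)/(331×10⁻⁹) = 6.001×10⁻¹⁹ J.
Incident energy: 3.94 kJ = 3940 J.
Photons incident: 3940 / 6.001×10⁻¹⁹ = 6.566×10²¹, i.e. 6.566×10²¹/6.022×10²³ = 0.01090 mol.
Fraction absorbed: 1 − 12.5/100 = 0.8750.
Photons absorbed: 0.8750 × 0.01090 = 0.009538 mol.
Φ = 0.002524 mol / 0.009538 mol photons = 0.26.

Φ = 0.26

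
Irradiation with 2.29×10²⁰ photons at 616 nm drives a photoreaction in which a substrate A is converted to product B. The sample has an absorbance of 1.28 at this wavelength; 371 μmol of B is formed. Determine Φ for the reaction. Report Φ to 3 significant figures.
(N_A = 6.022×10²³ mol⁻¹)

Φ = 1.03

Product: 371 μmol = 3.71×10⁻⁴ mol.
Moles of photons: 2.29×10²⁰ / 6.022×10²³ = 3.803×10⁻⁴ mol.
Fraction absorbed: 1 − 10^(−1.28) = 0.9475.
Photons absorbed: 0.9475 × 3.803×10⁻⁴ = 3.603×10⁻⁴ mol.
Φ = 3.71×10⁻⁴ mol / 3.603×10⁻⁴ mol photons = 1.03.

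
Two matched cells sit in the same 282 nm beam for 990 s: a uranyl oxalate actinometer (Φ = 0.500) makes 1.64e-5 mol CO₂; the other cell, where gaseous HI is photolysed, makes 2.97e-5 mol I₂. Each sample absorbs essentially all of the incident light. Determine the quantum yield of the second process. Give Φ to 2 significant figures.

Φ = 0.91

Photons absorbed by the actinometer: 1.64e-5 / 0.500 = 3.280e-5 mol.
Φ(unknown) = 2.97e-5 / 3.280e-5 = 0.91.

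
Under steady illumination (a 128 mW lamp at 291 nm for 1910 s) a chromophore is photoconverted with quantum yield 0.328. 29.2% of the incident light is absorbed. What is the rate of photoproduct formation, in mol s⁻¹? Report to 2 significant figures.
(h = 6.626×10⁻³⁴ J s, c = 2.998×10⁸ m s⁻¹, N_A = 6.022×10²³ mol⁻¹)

3.0×10⁻⁸ mol s⁻¹

Photon energy at 291 nm: hc/λ = (6.626×10⁻³⁴)(2.998×10⁸)/(291×10⁻⁹) = 6.826×10⁻¹⁹ J.
Energy delivered: (128 mW)(1910 s) = 244.5 J.
Photons incident: 244.5 / 6.826×10⁻¹⁹ = 3.582×10²⁰, i.e. 3.582×10²⁰/6.022×10²³ = 5.948×10⁻⁴ mol.
Photons absorbed: 0.292 × 5.948×10⁻⁴ = 1.737×10⁻⁴ mol.
Product formed: 0.328 × 1.737×10⁻⁴ = 5.697×10⁻⁵ mol.
Rate: 5.697×10⁻⁵ / 1910 s = 3.0×10⁻⁸ mol s⁻¹.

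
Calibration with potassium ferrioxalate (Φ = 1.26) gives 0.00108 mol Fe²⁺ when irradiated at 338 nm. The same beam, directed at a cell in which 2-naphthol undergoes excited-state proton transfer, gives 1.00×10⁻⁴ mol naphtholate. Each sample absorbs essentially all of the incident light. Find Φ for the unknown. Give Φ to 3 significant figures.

Φ = 0.117

Photons absorbed by the actinometer: 0.00108 / 1.26 = 8.571×10⁻⁴ mol.
Φ(unknown) = 1.00×10⁻⁴ / 8.571×10⁻⁴ = 0.117.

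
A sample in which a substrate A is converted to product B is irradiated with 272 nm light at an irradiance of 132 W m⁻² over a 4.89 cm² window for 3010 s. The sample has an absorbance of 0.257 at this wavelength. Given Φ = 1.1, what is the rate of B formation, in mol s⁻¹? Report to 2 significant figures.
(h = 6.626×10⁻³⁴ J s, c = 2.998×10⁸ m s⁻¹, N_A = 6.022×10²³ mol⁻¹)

Photon energy at 272 nm: hc/λ = (6.626×10⁻³⁴)(2.998×10⁸)/(272×10⁻⁹) = 7.303×10⁻¹⁹ J.
Energy delivered: (132 W m⁻²)(4.89×10⁻⁴ m²)(3010 s) = 194.3 J.
Photons incident: 194.3 / 7.303×10⁻¹⁹ = 2.661×10²⁰, i.e. 2.661×10²⁰/6.022×10²³ = 4.419×10⁻⁴ mol.
Fraction absorbed: 1 − 10^(−0.257) = 0.4466.
Photons absorbed: 0.4466 × 4.419×10⁻⁴ = 1.974×10⁻⁴ mol.
Product formed: 1.1 × 1.974×10⁻⁴ = 2.171×10⁻⁴ mol.
Rate: 2.171×10⁻⁴ / 3010 s = 7.2×10⁻⁸ mol s⁻¹.

7.2×10⁻⁸ mol s⁻¹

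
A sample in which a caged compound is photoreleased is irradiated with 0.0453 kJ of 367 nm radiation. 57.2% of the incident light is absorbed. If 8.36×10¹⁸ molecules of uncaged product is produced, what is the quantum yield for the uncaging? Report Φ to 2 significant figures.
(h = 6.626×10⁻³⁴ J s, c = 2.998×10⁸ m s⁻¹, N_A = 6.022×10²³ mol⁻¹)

Product: 8.36×10¹⁸ / 6.022×10²³ = 1.388×10⁻⁵ mol.
Photon energy at 367 nm: hc/λ = (6.626×10⁻³⁴)(2.998×10⁸)/(367×10⁻⁹) = 5.413×10⁻¹⁹ J.
Incident energy: 0.0453 kJ = 45.3 J.
Photons incident: 45.3 / 5.413×10⁻¹⁹ = 8.369×10¹⁹, i.e. 8.369×10¹⁹/6.022×10²³ = 1.390×10⁻⁴ mol.
Photons absorbed: 0.572 × 1.390×10⁻⁴ = 7.951×10⁻⁵ mol.
Φ = 1.388×10⁻⁵ mol / 7.951×10⁻⁵ mol photons = 0.17.

Φ = 0.17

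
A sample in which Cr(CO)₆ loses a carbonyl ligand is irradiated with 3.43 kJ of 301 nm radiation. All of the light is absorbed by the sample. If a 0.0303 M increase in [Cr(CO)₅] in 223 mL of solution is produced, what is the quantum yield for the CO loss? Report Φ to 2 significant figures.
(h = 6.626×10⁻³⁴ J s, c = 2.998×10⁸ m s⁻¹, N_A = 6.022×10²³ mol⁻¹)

Φ = 0.78

Product: (0.0303 M)(0.223 L) = 0.006757 mol.
Photon energy at 301 nm: hc/λ = (6.626×10⁻³⁴)(2.998×10⁸)/(301×10⁻⁹) = 6.600×10⁻¹⁹ J.
Incident energy: 3.43 kJ = 3430 J.
Photons incident: 3430 / 6.600×10⁻¹⁹ = 5.197×10²¹, i.e. 5.197×10²¹/6.022×10²³ = 0.008630 mol.
Φ = 0.006757 mol / 0.008630 mol photons = 0.78.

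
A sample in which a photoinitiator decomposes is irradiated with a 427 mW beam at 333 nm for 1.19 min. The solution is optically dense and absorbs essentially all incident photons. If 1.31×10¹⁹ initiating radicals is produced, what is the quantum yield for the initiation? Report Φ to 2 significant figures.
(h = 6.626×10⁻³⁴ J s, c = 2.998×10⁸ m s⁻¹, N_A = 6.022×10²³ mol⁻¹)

Product: 1.31×10¹⁹ / 6.022×10²³ = 2.175×10⁻⁵ mol.
Photon energy at 333 nm: hc/λ = (6.626×10⁻³⁴)(2.998×10⁸)/(333×10⁻⁹) = 5.965×10⁻¹⁹ J.
Energy delivered: (427 mW)(71.4 s) = 30.49 J.
Photons incident: 30.49 / 5.965×10⁻¹⁹ = 5.111×10¹⁹, i.e. 5.111×10¹⁹/6.022×10²³ = 8.487×10⁻⁵ mol.
Φ = 2.175×10⁻⁵ mol / 8.487×10⁻⁵ mol photons = 0.26.

Φ = 0.26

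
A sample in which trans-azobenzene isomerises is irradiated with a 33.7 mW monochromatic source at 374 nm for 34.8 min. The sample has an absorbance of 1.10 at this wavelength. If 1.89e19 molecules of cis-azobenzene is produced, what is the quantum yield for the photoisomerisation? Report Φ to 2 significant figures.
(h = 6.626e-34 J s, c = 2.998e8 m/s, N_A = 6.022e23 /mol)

Product: 1.89e19 / 6.022e23 = 3.138e-5 mol.
Photon energy at 374 nm: hc/λ = (6.626e-34)(2.998e8)/(374e-9) = 5.311e-19 J.
Energy delivered: (33.7 mW)(2088 s) = 70.37 J.
Photons incident: 70.37 / 5.311e-19 = 1.325e20, i.e. 1.325e20/6.022e23 = 2.200e-4 mol.
Fraction absorbed: 1 − 10^(−1.10) = 0.9206.
Photons absorbed: 0.9206 × 2.200e-4 = 2.025e-4 mol.
Φ = 3.138e-5 mol / 2.025e-4 mol photons = 0.15.

Φ = 0.15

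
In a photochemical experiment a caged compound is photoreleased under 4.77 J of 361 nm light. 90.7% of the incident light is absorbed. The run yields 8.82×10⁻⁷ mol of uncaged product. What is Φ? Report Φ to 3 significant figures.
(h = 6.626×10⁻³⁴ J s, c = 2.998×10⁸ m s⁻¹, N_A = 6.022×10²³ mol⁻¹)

Φ = 0.0676

Photon energy at 361 nm: hc/λ = (6.626×10⁻³⁴)(2.998×10⁸)/(361×10⁻⁹) = 5.503×10⁻¹⁹ J.
Photons incident: 4.77 / 5.503×10⁻¹⁹ = 8.668×10¹⁸, i.e. 8.668×10¹⁸/6.022×10²³ = 1.439×10⁻⁵ mol.
Photons absorbed: 0.907 × 1.439×10⁻⁵ = 1.305×10⁻⁵ mol.
Φ = 8.82×10⁻⁷ mol / 1.305×10⁻⁵ mol photons = 0.0676.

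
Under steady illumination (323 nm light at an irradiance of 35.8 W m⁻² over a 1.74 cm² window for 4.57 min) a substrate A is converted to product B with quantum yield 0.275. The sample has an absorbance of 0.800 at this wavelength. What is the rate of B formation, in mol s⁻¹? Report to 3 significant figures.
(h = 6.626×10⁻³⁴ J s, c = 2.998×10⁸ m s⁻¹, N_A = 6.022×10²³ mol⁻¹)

3.89×10⁻⁹ mol s⁻¹

Photon energy at 323 nm: hc/λ = (6.626×10⁻³⁴)(2.998×10⁸)/(323×10⁻⁹) = 6.150×10⁻¹⁹ J.
Energy delivered: (35.8 W m⁻²)(1.74×10⁻⁴ m²)(274.2 s) = 1.708 J.
Photons incident: 1.708 / 6.150×10⁻¹⁹ = 2.777×10¹⁸, i.e. 2.777×10¹⁸/6.022×10²³ = 4.611×10⁻⁶ mol.
Fraction absorbed: 1 − 10^(−0.800) = 0.8415.
Photons absorbed: 0.8415 × 4.611×10⁻⁶ = 3.880×10⁻⁶ mol.
Product formed: 0.275 × 3.880×10⁻⁶ = 1.067×10⁻⁶ mol.
Rate: 1.067×10⁻⁶ / 274.2 s = 3.89×10⁻⁹ mol s⁻¹.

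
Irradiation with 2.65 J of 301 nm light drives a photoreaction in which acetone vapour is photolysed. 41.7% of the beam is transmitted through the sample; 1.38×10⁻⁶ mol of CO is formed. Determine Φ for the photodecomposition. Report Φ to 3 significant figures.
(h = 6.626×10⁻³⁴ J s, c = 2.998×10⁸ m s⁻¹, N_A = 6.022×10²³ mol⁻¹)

Φ = 0.355

Photon energy at 301 nm: hc/λ = (6.626×10⁻³⁴)(2.998×10⁸)/(301×10⁻⁹) = 6.600×10⁻¹⁹ J.
Photons incident: 2.65 / 6.600×10⁻¹⁹ = 4.015×10¹⁸, i.e. 4.015×10¹⁸/6.022×10²³ = 6.667×10⁻⁶ mol.
Fraction absorbed: 1 − 41.7/100 = 0.5830.
Photons absorbed: 0.5830 × 6.667×10⁻⁶ = 3.887×10⁻⁶ mol.
Φ = 1.38×10⁻⁶ mol / 3.887×10⁻⁶ mol photons = 0.355.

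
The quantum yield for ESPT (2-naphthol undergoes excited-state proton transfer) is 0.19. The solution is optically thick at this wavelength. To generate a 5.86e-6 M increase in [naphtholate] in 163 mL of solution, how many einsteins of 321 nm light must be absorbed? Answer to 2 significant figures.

5.0e-6 einstein

Product: (5.86e-6 M)(0.163 L) = 9.552e-7 mol.
Photons that must be absorbed: 9.552e-7 / 0.19 = 5.027e-6 mol.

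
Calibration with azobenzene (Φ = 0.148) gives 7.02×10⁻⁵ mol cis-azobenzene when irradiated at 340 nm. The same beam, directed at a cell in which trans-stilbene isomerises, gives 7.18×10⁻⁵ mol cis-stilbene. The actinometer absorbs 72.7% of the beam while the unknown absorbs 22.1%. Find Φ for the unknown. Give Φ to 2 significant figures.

Photons absorbed by the actinometer: 7.02×10⁻⁵ / 0.148 = 4.743×10⁻⁴ mol.
Incident flux: 4.743×10⁻⁴ / 0.727 = 6.524×10⁻⁴ einstein.
Absorbed by unknown: 0.221 × 6.524×10⁻⁴ = 1.442×10⁻⁴ mol.
Φ(unknown) = 7.18×10⁻⁵ / 1.442×10⁻⁴ = 0.50.

Φ = 0.50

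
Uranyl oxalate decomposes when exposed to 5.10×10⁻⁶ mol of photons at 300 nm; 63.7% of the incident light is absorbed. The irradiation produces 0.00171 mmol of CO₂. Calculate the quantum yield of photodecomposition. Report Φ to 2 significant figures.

Product: 0.00171 mmol = 1.71×10⁻⁶ mol.
Photons absorbed: 0.637 × 5.10×10⁻⁶ = 3.249×10⁻⁶ mol.
Φ = 1.71×10⁻⁶ mol / 3.249×10⁻⁶ mol photons = 0.53.

Φ = 0.53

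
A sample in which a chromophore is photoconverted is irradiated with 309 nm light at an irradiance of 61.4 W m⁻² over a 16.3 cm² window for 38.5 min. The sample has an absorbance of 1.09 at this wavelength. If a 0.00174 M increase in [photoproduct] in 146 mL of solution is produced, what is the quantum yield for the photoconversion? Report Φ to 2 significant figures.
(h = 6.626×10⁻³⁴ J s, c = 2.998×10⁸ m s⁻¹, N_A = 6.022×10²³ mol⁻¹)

Φ = 0.46

Product: (0.00174 M)(0.146 L) = 2.540×10⁻⁴ mol.
Photon energy at 309 nm: hc/λ = (6.626×10⁻³⁴)(2.998×10⁸)/(309×10⁻⁹) = 6.429×10⁻¹⁹ J.
Energy delivered: (61.4 W m⁻²)(16.3×10⁻⁴ m²)(2310 s) = 231.2 J.
Photons incident: 231.2 / 6.429×10⁻¹⁹ = 3.596×10²⁰, i.e. 3.596×10²⁰/6.022×10²³ = 5.971×10⁻⁴ mol.
Fraction absorbed: 1 − 10^(−1.09) = 0.9187.
Photons absorbed: 0.9187 × 5.971×10⁻⁴ = 5.486×10⁻⁴ mol.
Φ = 2.540×10⁻⁴ mol / 5.486×10⁻⁴ mol photons = 0.46.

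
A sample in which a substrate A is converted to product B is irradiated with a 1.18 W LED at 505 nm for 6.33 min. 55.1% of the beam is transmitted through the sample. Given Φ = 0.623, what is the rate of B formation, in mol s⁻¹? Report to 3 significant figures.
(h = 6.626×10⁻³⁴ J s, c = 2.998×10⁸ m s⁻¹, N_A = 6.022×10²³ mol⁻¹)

1.39×10⁻⁶ mol s⁻¹

Photon energy at 505 nm: hc/λ = (6.626×10⁻³⁴)(2.998×10⁸)/(505×10⁻⁹) = 3.934×10⁻¹⁹ J.
Energy delivered: (1.18 W)(379.8 s) = 448.2 J.
Photons incident: 448.2 / 3.934×10⁻¹⁹ = 1.139×10²¹, i.e. 1.139×10²¹/6.022×10²³ = 0.001891 mol.
Fraction absorbed: 1 − 55.1/100 = 0.4490.
Photons absorbed: 0.4490 × 0.001891 = 8.491×10⁻⁴ mol.
Product formed: 0.623 × 8.491×10⁻⁴ = 5.290×10⁻⁴ mol.
Rate: 5.290×10⁻⁴ / 379.8 s = 1.39×10⁻⁶ mol s⁻¹.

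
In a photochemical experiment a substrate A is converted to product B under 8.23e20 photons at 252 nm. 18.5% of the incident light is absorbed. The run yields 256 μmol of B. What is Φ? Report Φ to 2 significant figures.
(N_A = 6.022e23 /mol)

Φ = 1.0

Product: 256 μmol = 2.56e-4 mol.
Moles of photons: 8.23e20 / 6.022e23 = 0.001367 mol.
Photons absorbed: 0.185 × 0.001367 = 2.529e-4 mol.
Φ = 2.56e-4 mol / 2.529e-4 mol photons = 1.0.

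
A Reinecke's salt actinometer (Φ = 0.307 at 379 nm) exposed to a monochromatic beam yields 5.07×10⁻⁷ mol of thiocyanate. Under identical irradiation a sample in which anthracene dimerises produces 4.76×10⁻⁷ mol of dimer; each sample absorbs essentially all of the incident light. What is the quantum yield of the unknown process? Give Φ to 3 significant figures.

Photons absorbed by the actinometer: 5.07×10⁻⁷ / 0.307 = 1.651×10⁻⁶ mol.
Φ(unknown) = 4.76×10⁻⁷ / 1.651×10⁻⁶ = 0.288.

Φ = 0.288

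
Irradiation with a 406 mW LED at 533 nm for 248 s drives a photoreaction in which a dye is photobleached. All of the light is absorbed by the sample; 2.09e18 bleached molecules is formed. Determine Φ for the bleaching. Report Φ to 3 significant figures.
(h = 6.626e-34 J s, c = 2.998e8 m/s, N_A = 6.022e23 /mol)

Product: 2.09e18 / 6.022e23 = 3.471e-6 mol.
Photon energy at 533 nm: hc/λ = (6.626e-34)(2.998e8)/(533e-9) = 3.727e-19 J.
Energy delivered: (406 mW)(248 s) = 100.7 J.
Photons incident: 100.7 / 3.727e-19 = 2.702e20, i.e. 2.702e20/6.022e23 = 4.487e-4 mol.
Φ = 3.471e-6 mol / 4.487e-4 mol photons = 0.00774.

Φ = 0.00774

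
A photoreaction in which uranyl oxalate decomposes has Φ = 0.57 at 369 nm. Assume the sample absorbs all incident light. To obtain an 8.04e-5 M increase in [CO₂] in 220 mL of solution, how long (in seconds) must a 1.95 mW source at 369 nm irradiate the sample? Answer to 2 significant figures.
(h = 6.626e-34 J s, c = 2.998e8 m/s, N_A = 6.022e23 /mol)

Product: (8.04e-5 M)(0.22 L) = 1.769e-5 mol.
Photons that must be absorbed: 1.769e-5 / 0.57 = 3.104e-5 mol.
Photon energy: hc/λ = 5.383e-19 J; per mole, 3.242e5 J mol⁻¹.
Energy required: 3.104e-5 × 3.242e5 = 10.06 J.
Time: 10.06 J / 0.00195 W = 5200 s.

t ≈ 5200 s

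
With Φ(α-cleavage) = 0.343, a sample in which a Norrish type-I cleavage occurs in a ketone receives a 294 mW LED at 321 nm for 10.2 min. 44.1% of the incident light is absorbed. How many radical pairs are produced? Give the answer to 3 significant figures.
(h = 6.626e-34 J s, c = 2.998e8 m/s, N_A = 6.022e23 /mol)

Photon energy at 321 nm: hc/λ = (6.626e-34)(2.998e8)/(321e-9) = 6.188e-19 J.
Energy delivered: (294 mW)(612 s) = 179.9 J.
Photons incident: 179.9 / 6.188e-19 = 2.907e20, i.e. 2.907e20/6.022e23 = 4.827e-4 mol.
Photons absorbed: 0.441 × 4.827e-4 = 2.129e-4 mol.
Product: Φ × n_abs = 0.343 × 2.129e-4 = 7.302e-5 mol.
As a count: 7.302e-5 × 6.022e23 = 4.40e19.

4.40e19 radical pairs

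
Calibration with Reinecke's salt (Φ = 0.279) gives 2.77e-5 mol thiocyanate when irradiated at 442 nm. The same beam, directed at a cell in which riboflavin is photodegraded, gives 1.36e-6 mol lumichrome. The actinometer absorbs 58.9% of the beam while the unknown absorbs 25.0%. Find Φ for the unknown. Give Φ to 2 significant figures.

Φ = 0.032

Photons absorbed by the actinometer: 2.77e-5 / 0.279 = 9.928e-5 mol.
Incident flux: 9.928e-5 / 0.589 = 1.686e-4 einstein.
Absorbed by unknown: 0.250 × 1.686e-4 = 4.215e-5 mol.
Φ(unknown) = 1.36e-6 / 4.215e-5 = 0.032.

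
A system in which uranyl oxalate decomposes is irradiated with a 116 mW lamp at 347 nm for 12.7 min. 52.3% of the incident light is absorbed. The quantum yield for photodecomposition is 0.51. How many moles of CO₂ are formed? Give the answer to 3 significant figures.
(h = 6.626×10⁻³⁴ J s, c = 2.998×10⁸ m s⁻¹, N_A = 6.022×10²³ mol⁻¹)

6.84×10⁻⁵ mol

Photon energy at 347 nm: hc/λ = (6.626×10⁻³⁴)(2.998×10⁸)/(347×10⁻⁹) = 5.725×10⁻¹⁹ J.
Energy delivered: (116 mW)(762 s) = 88.39 J.
Photons incident: 88.39 / 5.725×10⁻¹⁹ = 1.544×10²⁰, i.e. 1.544×10²⁰/6.022×10²³ = 2.564×10⁻⁴ mol.
Photons absorbed: 0.523 × 2.564×10⁻⁴ = 1.341×10⁻⁴ mol.
Product: Φ × n_abs = 0.51 × 1.341×10⁻⁴ = 6.839×10⁻⁵ mol.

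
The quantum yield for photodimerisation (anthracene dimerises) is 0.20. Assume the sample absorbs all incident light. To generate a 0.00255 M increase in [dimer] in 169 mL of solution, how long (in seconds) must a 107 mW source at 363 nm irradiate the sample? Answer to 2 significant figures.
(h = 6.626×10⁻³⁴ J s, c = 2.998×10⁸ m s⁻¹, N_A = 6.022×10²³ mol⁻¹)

Product: (0.00255 M)(0.169 L) = 4.310×10⁻⁴ mol.
Photons that must be absorbed: 4.310×10⁻⁴ / 0.20 = 0.002155 mol.
Photon energy: hc/λ = 5.472×10⁻¹⁹ J; per mole, 3.295×10⁵ J mol⁻¹.
Energy required: 0.002155 × 3.295×10⁵ = 710.1 J.
Time: 710.1 J / 0.107 W = 6600 s.

t ≈ 6600 s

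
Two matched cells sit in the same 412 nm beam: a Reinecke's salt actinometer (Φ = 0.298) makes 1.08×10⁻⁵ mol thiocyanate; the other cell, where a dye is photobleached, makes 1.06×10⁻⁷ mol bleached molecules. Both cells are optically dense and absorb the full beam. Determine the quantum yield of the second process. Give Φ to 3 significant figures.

Φ = 0.00292

Photons absorbed by the actinometer: 1.08×10⁻⁵ / 0.298 = 3.624×10⁻⁵ mol.
Φ(unknown) = 1.06×10⁻⁷ / 3.624×10⁻⁵ = 0.00292.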